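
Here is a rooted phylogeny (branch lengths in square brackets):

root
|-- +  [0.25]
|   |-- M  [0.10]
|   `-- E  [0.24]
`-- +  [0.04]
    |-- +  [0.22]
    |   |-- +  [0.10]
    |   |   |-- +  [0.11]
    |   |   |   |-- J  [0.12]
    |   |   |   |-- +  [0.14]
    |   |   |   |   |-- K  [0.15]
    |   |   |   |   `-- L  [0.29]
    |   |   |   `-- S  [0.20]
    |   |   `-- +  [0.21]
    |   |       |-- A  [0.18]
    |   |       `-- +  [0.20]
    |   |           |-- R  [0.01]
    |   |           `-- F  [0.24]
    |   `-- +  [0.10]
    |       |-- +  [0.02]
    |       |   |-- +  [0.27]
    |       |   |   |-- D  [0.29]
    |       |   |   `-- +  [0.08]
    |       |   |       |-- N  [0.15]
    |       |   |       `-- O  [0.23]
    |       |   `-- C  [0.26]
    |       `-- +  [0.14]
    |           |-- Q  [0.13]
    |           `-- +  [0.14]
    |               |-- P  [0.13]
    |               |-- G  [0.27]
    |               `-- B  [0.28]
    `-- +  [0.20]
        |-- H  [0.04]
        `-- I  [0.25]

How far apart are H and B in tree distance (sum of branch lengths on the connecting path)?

The path runs H → … → MRCA → … → B; the MRCA is the node subtending ((((J,(K,L),S),(A,(R,F))),(((D,(N,O)),C),(Q,(P,G,B)))),(H,I)).
Branch lengths along that path: 0.04 + 0.20 + 0.22 + 0.10 + 0.14 + 0.14 + 0.28 = 1.12.

1.12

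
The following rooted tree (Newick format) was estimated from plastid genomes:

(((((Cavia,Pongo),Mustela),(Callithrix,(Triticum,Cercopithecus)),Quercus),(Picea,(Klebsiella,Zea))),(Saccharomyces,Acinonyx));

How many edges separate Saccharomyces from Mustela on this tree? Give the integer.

The MRCA of Saccharomyces and Mustela is the root of the tree.
From Saccharomyces up to that node: 2 branches. From Mustela up to the same node: 4 branches. Total: 2 + 4 = 6.

6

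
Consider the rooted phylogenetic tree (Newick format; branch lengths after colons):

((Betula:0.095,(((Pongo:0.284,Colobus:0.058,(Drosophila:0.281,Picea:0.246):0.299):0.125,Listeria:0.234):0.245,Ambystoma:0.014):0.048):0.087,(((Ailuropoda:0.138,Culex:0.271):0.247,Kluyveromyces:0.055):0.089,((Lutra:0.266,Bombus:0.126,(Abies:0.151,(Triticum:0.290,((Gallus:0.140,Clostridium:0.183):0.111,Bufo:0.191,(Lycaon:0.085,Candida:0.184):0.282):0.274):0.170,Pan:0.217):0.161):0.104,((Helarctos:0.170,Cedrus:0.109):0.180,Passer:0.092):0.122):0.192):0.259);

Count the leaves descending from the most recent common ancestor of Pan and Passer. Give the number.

13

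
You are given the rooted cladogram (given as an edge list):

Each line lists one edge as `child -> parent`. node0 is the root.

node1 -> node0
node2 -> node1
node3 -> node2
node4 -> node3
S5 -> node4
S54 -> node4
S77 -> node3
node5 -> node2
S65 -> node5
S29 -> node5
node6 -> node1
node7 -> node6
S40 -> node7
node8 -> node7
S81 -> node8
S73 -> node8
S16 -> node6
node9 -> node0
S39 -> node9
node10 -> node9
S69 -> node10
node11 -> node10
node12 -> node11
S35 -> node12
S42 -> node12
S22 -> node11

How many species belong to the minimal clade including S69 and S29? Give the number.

14

The MRCA of S69 and S29 is the root, so the clade is the entire tree.
That clade contains 14 terminal taxa: S16, S22, S29, S35, S39, S40, S42, S5, S54, S65, S69, S73, S77, S81.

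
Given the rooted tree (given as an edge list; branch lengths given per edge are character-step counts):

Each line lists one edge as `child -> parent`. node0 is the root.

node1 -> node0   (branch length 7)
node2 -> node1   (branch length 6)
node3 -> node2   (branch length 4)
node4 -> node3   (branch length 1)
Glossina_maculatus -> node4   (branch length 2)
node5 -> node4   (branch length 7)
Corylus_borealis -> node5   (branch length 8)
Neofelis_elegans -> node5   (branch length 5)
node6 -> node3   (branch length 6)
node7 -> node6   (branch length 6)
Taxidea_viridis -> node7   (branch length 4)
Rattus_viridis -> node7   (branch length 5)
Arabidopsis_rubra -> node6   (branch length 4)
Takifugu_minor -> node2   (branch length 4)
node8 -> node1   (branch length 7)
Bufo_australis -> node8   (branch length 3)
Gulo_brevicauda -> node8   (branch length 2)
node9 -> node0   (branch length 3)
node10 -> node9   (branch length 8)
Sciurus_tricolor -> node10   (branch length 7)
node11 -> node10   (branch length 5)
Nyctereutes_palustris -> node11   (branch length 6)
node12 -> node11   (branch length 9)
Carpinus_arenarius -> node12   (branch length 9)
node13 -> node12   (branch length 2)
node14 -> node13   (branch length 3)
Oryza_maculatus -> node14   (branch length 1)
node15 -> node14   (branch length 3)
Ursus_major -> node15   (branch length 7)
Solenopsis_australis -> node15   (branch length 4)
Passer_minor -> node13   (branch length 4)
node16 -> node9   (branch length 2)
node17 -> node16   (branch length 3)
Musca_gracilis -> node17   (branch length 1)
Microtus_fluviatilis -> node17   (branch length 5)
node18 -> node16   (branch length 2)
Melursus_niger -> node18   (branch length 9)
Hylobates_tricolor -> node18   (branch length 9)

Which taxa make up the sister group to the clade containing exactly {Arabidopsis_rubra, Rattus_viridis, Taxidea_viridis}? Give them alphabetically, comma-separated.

The clade containing exactly {Arabidopsis_rubra, Rattus_viridis, Taxidea_viridis} attaches to the tree at the node subtending ((Glossina_maculatus,(Corylus_borealis,Neofelis_elegans)),((Taxidea_viridis,Rattus_viridis),Arabidopsis_rubra)).
The other lineage descending from that same node — the sister group — is (Glossina_maculatus,(Corylus_borealis,Neofelis_elegans)); its 3 tips in alphabetical order are the answer.

Corylus_borealis, Glossina_maculatus, Neofelis_elegans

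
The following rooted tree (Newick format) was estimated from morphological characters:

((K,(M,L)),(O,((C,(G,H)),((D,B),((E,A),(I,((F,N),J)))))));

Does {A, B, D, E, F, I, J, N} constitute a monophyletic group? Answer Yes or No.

Yes

The most recent common ancestor of these taxa subtends ((D,B),((E,A),(I,((F,N),J)))).
That clade has exactly 8 tips — every listed taxon and nothing else — so the group is monophyletic.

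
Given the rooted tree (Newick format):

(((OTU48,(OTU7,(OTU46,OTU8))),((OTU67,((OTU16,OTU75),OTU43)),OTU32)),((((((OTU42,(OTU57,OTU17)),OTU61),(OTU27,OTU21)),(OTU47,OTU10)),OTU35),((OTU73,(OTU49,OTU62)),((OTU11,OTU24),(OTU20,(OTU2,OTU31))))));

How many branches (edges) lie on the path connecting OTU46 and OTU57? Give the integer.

The MRCA of OTU46 and OTU57 is the root of the tree.
From OTU46 up to that node: 5 branches. From OTU57 up to the same node: 8 branches. Total: 5 + 8 = 13.

13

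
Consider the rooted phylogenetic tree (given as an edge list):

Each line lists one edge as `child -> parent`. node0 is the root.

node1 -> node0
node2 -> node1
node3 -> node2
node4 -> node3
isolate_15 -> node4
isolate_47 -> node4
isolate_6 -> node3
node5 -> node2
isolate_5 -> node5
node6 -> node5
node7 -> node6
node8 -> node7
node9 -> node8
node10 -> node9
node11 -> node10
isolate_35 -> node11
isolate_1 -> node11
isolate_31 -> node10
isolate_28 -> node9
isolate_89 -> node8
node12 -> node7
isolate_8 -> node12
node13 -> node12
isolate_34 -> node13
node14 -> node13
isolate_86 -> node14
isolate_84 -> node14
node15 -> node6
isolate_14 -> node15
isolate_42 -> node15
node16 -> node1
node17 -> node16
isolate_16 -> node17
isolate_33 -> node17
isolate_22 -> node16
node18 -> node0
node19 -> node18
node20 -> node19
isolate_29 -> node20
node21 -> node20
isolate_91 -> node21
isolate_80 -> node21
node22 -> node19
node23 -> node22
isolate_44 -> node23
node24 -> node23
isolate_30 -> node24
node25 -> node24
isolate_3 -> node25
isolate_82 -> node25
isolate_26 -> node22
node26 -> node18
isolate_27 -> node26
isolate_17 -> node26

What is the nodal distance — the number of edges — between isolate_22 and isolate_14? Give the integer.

The MRCA of isolate_22 and isolate_14 is the node subtending ((((isolate_15,isolate_47),isolate_6),(isolate_5,((((((isolate_35,isolate_1),isolate_31),isolate_28),isolate_89),(isolate_8,(isolate_34,(isolate_86,isolate_84)))),(isolate_14,isolate_42)))),((isolate_16,isolate_33),isolate_22)).
From isolate_22 up to that node: 2 branches. From isolate_14 up to the same node: 5 branches. Total: 2 + 5 = 7.

7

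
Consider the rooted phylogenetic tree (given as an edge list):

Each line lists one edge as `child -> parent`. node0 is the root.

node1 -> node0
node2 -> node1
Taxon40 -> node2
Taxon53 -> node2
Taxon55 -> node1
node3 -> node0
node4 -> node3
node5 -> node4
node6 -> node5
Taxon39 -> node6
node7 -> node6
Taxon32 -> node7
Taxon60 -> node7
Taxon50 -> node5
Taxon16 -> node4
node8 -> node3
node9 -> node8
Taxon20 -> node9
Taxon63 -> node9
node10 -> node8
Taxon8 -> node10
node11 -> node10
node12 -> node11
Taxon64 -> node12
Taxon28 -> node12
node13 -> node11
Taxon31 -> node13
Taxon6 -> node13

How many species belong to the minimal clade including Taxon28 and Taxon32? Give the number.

The MRCA of Taxon28 and Taxon32 is the node subtending ((((Taxon39,(Taxon32,Taxon60)),Taxon50),Taxon16),((Taxon20,Taxon63),(Taxon8,((Taxon64,Taxon28),(Taxon31,Taxon6))))).
That clade contains 12 terminal taxa: Taxon16, Taxon20, Taxon28, Taxon31, Taxon32, Taxon39, Taxon50, Taxon6, Taxon60, Taxon63, Taxon64, Taxon8.

12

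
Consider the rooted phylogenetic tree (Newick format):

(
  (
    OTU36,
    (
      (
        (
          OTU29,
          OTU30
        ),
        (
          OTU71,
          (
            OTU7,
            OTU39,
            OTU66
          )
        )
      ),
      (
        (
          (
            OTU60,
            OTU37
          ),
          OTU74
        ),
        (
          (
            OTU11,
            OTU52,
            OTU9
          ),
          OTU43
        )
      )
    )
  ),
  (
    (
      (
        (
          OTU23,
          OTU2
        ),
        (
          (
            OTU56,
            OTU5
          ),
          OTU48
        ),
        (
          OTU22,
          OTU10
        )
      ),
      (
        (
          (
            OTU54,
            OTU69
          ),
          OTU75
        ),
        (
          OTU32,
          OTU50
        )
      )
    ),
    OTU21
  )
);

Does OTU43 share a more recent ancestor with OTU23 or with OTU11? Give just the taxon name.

OTU11

The MRCA of OTU43 and OTU11 subtends ((OTU11,OTU52,OTU9),OTU43) (4 taxa).
The MRCA of OTU43 and OTU23 is the root, subtending the entire tree (27 taxa).
The first is nested inside the second, so OTU43 shares a more recent common ancestor with OTU11.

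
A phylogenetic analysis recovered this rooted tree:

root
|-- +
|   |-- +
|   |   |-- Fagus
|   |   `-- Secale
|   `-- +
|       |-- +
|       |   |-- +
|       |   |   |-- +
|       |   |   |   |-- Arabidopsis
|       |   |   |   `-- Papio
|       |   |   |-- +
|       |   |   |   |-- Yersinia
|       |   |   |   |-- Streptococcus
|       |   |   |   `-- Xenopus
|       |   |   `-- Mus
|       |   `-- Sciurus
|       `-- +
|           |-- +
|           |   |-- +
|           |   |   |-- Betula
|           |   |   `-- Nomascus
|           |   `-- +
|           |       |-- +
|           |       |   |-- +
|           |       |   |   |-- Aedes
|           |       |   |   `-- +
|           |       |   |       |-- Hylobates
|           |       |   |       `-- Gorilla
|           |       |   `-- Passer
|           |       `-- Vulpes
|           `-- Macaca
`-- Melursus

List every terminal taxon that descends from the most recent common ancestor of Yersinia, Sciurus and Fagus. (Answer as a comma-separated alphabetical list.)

Aedes, Arabidopsis, Betula, Fagus, Gorilla, Hylobates, Macaca, Mus, Nomascus, Papio, Passer, Sciurus, Secale, Streptococcus, Vulpes, Xenopus, Yersinia

Tracing Yersinia: it sits inside (Yersinia,Streptococcus,Xenopus).
Tracing Sciurus: it sits inside (((Arabidopsis,Papio),(Yersinia,Streptococcus,Xenopus),Mus),Sciurus).
Tracing Fagus: it sits inside (Fagus,Secale).
The smallest clade enclosing all 3 is ((Fagus,Secale),((((Arabidopsis,Papio),(Yersinia,Streptococcus,Xenopus),Mus),Sciurus),(((Betula,Nomascus),(((Aedes,(Hylobates,Gorilla)),Passer),Vulpes)),Macaca))); the answer is its 17 terminal taxa in alphabetical order.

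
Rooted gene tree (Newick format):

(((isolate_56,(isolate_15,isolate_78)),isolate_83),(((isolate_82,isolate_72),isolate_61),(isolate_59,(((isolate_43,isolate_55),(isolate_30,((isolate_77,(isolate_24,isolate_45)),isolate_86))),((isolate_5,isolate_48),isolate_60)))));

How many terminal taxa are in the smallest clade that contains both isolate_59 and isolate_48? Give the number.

11

The MRCA of isolate_59 and isolate_48 is the node subtending (isolate_59,(((isolate_43,isolate_55),(isolate_30,((isolate_77,(isolate_24,isolate_45)),isolate_86))),((isolate_5,isolate_48),isolate_60))).
That clade contains 11 terminal taxa: isolate_24, isolate_30, isolate_43, isolate_45, isolate_48, isolate_5, isolate_55, isolate_59, isolate_60, isolate_77, isolate_86.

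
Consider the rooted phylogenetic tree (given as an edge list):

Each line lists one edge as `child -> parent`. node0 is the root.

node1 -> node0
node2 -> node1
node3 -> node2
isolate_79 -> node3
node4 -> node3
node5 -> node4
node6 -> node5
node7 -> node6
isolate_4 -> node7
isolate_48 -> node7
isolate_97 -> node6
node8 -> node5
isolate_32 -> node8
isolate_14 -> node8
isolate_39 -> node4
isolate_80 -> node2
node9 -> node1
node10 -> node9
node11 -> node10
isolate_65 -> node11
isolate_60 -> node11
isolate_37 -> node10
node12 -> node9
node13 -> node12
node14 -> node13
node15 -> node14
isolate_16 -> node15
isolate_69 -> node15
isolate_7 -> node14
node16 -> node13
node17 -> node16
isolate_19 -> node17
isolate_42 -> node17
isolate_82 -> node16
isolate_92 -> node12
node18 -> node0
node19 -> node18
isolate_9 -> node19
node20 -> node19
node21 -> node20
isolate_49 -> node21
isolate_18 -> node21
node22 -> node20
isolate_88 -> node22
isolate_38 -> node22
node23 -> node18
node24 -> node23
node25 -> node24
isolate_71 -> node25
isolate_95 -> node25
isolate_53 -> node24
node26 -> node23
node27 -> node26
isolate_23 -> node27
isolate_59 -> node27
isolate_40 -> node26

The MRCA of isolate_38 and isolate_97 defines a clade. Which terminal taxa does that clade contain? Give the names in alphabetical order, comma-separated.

Tracing isolate_38: it sits inside (isolate_88,isolate_38).
Tracing isolate_97: it sits inside ((isolate_4,isolate_48),isolate_97).
The smallest clade enclosing both is the whole tree (their MRCA is the root), so the answer is all 29 tips in alphabetical order.

isolate_14, isolate_16, isolate_18, isolate_19, isolate_23, isolate_32, isolate_37, isolate_38, isolate_39, isolate_4, isolate_40, isolate_42, isolate_48, isolate_49, isolate_53, isolate_59, isolate_60, isolate_65, isolate_69, isolate_7, isolate_71, isolate_79, isolate_80, isolate_82, isolate_88, isolate_9, isolate_92, isolate_95, isolate_97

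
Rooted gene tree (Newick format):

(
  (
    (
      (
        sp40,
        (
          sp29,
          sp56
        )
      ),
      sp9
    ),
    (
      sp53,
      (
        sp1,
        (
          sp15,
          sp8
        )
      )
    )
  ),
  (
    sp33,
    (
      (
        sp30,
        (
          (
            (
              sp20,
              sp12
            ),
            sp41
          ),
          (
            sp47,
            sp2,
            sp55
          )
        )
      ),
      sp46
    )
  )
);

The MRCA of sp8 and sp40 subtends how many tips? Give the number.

8

The MRCA of sp8 and sp40 is the node subtending (((sp40,(sp29,sp56)),sp9),(sp53,(sp1,(sp15,sp8)))).
That clade contains 8 terminal taxa: sp1, sp15, sp29, sp40, sp53, sp56, sp8, sp9.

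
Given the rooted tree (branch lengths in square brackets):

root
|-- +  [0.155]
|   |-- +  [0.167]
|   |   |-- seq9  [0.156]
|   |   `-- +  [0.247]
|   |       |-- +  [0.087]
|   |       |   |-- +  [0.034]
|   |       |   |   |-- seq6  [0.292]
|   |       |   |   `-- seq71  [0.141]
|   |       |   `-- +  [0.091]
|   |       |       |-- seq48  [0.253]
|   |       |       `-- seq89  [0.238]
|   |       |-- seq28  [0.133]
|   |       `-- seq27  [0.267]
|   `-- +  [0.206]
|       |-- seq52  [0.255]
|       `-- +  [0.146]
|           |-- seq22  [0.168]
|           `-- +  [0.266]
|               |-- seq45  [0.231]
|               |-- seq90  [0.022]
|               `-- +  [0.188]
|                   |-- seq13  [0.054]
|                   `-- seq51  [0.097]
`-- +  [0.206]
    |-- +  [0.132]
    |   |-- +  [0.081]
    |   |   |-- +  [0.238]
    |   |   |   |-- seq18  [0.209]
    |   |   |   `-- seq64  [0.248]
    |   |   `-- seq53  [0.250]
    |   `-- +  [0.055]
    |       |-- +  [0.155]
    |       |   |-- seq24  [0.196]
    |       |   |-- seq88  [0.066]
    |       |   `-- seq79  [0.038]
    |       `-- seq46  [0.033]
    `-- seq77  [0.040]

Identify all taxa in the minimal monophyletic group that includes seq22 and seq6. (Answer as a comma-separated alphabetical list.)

Tracing seq22: it sits inside (seq22,(seq45,seq90,(seq13,seq51))).
Tracing seq6: it sits inside (seq6,seq71).
The smallest clade enclosing both is ((seq9,(((seq6,seq71),(seq48,seq89)),seq28,seq27)),(seq52,(seq22,(seq45,seq90,(seq13,seq51))))); the answer is its 13 terminal taxa in alphabetical order.

seq13, seq22, seq27, seq28, seq45, seq48, seq51, seq52, seq6, seq71, seq89, seq9, seq90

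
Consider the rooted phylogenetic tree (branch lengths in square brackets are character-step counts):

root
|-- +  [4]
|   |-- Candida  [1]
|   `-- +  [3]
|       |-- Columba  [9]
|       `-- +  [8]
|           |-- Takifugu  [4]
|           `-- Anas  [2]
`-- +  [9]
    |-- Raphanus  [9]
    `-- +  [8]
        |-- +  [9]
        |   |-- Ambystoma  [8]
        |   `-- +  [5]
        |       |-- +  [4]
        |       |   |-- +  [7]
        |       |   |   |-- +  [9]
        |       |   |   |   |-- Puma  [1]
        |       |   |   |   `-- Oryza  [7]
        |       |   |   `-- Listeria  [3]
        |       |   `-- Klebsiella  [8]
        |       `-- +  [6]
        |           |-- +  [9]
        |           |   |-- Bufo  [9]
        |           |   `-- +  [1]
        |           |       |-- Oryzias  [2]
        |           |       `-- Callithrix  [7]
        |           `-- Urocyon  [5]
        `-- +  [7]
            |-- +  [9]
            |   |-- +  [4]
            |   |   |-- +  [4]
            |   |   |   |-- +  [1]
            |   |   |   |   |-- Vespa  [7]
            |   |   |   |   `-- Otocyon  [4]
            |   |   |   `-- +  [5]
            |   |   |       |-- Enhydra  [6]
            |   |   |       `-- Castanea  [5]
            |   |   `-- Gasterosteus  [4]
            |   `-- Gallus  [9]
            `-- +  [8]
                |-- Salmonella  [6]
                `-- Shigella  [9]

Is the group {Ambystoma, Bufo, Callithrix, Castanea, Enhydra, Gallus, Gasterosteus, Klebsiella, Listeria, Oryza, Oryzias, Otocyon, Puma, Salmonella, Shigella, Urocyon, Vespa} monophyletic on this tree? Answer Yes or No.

Yes

The most recent common ancestor of these taxa subtends ((Ambystoma,((((Puma,Oryza),Listeria),Klebsiella),((Bufo,(Oryzias,Callithrix)),Urocyon))),(((((Vespa,Otocyon),(Enhydra,Castanea)),Gasterosteus),Gallus),(Salmonella,Shigella))).
That clade has exactly 17 tips — every listed taxon and nothing else — so the group is monophyletic.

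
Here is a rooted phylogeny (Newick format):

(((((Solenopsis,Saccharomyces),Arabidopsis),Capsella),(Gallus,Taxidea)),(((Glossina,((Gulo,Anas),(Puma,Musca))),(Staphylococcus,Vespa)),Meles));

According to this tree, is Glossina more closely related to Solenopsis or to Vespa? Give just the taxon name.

Vespa

The MRCA of Glossina and Vespa subtends ((Glossina,((Gulo,Anas),(Puma,Musca))),(Staphylococcus,Vespa)) (7 taxa).
The MRCA of Glossina and Solenopsis is the root, subtending the entire tree (14 taxa).
The first is nested inside the second, so Glossina shares a more recent common ancestor with Vespa.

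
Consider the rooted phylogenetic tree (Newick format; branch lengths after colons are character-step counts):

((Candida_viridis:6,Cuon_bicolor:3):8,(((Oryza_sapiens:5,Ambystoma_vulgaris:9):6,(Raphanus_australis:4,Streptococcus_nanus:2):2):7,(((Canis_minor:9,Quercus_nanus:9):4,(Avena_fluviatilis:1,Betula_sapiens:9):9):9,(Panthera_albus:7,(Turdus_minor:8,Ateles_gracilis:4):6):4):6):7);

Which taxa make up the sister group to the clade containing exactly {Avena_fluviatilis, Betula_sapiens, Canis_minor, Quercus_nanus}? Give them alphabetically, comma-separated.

The clade containing exactly {Avena_fluviatilis, Betula_sapiens, Canis_minor, Quercus_nanus} attaches to the tree at the node subtending (((Canis_minor,Quercus_nanus),(Avena_fluviatilis,Betula_sapiens)),(Panthera_albus,(Turdus_minor,Ateles_gracilis))).
The other lineage descending from that same node — the sister group — is (Panthera_albus,(Turdus_minor,Ateles_gracilis)); its 3 tips in alphabetical order are the answer.

Ateles_gracilis, Panthera_albus, Turdus_minor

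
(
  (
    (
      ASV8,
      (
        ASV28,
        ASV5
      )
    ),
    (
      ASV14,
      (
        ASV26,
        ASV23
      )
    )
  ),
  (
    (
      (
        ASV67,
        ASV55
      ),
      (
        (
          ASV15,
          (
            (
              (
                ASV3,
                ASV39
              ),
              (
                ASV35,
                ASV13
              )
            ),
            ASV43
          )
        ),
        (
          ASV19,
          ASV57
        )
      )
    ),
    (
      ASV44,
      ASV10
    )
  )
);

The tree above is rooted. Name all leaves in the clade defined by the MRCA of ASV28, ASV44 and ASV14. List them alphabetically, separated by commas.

ASV10, ASV13, ASV14, ASV15, ASV19, ASV23, ASV26, ASV28, ASV3, ASV35, ASV39, ASV43, ASV44, ASV5, ASV55, ASV57, ASV67, ASV8

Tracing ASV28: it sits inside (ASV28,ASV5).
Tracing ASV44: it sits inside (ASV44,ASV10).
Tracing ASV14: it sits inside (ASV14,(ASV26,ASV23)).
The smallest clade enclosing all 3 is the whole tree (their MRCA is the root), so the answer is all 18 tips in alphabetical order.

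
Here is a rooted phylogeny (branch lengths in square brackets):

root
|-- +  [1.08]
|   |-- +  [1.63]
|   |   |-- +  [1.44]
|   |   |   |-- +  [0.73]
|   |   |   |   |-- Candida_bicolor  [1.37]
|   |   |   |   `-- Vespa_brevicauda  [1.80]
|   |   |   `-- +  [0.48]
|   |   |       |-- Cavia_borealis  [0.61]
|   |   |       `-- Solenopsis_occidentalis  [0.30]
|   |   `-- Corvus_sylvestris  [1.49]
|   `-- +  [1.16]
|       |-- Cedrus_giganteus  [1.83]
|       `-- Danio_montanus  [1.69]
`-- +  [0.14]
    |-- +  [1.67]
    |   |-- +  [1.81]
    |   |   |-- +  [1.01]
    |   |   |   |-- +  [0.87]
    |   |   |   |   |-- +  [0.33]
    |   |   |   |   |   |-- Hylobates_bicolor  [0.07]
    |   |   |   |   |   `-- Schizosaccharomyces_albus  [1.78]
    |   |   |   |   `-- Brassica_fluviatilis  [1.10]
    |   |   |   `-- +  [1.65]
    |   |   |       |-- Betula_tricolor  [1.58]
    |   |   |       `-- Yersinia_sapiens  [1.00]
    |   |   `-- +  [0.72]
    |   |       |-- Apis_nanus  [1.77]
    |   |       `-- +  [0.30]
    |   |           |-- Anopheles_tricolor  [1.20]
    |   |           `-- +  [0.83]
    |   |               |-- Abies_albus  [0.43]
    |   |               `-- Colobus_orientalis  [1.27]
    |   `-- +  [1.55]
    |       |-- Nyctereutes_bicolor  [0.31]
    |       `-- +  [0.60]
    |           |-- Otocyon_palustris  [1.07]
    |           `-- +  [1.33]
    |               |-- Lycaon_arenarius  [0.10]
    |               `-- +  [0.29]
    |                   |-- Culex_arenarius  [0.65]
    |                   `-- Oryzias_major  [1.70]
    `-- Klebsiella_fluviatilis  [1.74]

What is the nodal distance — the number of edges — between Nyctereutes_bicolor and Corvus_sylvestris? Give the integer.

The MRCA of Nyctereutes_bicolor and Corvus_sylvestris is the root of the tree.
From Nyctereutes_bicolor up to that node: 4 branches. From Corvus_sylvestris up to the same node: 3 branches. Total: 4 + 3 = 7.

7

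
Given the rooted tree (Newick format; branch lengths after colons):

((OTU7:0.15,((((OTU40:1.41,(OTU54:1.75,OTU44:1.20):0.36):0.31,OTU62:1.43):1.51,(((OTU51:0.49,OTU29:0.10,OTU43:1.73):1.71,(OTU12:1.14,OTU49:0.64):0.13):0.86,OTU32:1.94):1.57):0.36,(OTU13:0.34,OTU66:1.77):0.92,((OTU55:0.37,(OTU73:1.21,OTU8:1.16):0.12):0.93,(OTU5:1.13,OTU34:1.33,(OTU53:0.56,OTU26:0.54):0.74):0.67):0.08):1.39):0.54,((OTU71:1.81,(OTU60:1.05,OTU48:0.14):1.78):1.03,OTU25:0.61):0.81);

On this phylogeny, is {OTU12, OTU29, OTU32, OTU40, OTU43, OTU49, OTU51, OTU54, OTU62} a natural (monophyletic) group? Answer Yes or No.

No

The MRCA of the listed taxa subtends (((OTU40,(OTU54,OTU44)),OTU62),(((OTU51,OTU29,OTU43),(OTU12,OTU49)),OTU32)).
That clade also contains OTU44, which is not in the proposed group, so the group is not monophyletic.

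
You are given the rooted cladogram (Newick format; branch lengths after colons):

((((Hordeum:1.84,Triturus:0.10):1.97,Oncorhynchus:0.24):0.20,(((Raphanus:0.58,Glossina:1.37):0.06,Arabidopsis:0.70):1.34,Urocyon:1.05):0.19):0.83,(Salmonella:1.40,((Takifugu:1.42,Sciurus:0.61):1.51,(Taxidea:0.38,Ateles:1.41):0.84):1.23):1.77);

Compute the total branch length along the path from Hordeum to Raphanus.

The path runs Hordeum → … → MRCA → … → Raphanus; the MRCA is the node subtending (((Hordeum,Triturus),Oncorhynchus),(((Raphanus,Glossina),Arabidopsis),Urocyon)).
Branch lengths along that path: 1.84 + 1.97 + 0.20 + 0.19 + 1.34 + 0.06 + 0.58 = 6.18.

6.18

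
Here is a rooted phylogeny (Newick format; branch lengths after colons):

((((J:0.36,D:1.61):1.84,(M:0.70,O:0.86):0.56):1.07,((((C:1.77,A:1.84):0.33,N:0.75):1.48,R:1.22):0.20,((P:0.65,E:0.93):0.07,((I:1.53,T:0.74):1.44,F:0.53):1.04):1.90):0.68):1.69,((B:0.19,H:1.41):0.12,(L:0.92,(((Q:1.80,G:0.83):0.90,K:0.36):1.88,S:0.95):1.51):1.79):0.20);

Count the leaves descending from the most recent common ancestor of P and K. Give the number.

20

The MRCA of P and K is the root, so the clade is the entire tree.
That clade contains 20 terminal taxa: A, B, C, D, E, F, G, H, I, J, K, L, M, N, O, P, Q, R, S, T.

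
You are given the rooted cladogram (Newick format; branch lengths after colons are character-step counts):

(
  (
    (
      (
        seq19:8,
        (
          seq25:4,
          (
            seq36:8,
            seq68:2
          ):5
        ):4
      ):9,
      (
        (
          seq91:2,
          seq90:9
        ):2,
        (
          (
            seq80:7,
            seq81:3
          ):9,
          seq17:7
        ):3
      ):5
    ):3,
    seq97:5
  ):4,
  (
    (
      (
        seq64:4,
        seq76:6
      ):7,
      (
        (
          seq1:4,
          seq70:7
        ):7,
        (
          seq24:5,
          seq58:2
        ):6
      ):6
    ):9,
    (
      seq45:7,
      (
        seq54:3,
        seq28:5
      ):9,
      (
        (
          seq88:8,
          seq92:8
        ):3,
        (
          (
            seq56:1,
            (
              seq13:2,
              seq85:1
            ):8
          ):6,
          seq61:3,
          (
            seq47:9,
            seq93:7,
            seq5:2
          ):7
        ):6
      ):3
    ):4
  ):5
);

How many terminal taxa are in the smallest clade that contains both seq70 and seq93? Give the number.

18

The MRCA of seq70 and seq93 is the node subtending (((seq64,seq76),((seq1,seq70),(seq24,seq58))),(seq45,(seq54,seq28),((seq88,seq92),((seq56,(seq13,seq85)),seq61,(seq47,seq93,seq5))))).
That clade contains 18 terminal taxa: seq1, seq13, seq24, seq28, seq45, seq47, seq5, seq54, seq56, seq58, seq61, seq64, seq70, seq76, seq85, seq88, seq92, seq93.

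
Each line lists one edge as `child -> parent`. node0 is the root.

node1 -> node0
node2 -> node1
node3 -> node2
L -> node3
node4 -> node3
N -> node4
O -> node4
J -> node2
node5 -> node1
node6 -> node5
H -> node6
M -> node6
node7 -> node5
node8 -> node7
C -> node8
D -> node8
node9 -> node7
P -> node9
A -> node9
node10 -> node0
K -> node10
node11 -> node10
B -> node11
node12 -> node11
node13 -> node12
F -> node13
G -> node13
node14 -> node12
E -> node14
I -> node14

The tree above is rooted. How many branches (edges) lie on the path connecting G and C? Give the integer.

10

The MRCA of G and C is the root of the tree.
From G up to that node: 5 branches. From C up to the same node: 5 branches. Total: 5 + 5 = 10.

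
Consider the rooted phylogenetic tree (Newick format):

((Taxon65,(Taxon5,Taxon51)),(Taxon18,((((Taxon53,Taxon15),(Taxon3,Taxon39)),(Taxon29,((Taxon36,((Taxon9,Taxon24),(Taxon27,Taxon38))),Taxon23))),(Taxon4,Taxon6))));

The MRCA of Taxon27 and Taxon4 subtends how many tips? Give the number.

The MRCA of Taxon27 and Taxon4 is the node subtending ((((Taxon53,Taxon15),(Taxon3,Taxon39)),(Taxon29,((Taxon36,((Taxon9,Taxon24),(Taxon27,Taxon38))),Taxon23))),(Taxon4,Taxon6)).
That clade contains 13 terminal taxa: Taxon15, Taxon23, Taxon24, Taxon27, Taxon29, Taxon3, Taxon36, Taxon38, Taxon39, Taxon4, Taxon53, Taxon6, Taxon9.

13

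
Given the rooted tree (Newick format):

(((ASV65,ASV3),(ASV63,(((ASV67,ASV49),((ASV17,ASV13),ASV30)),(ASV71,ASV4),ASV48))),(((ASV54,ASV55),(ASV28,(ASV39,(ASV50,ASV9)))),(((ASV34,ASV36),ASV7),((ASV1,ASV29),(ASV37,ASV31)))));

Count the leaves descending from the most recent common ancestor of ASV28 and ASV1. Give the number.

13

The MRCA of ASV28 and ASV1 is the node subtending (((ASV54,ASV55),(ASV28,(ASV39,(ASV50,ASV9)))),(((ASV34,ASV36),ASV7),((ASV1,ASV29),(ASV37,ASV31)))).
That clade contains 13 terminal taxa: ASV1, ASV28, ASV29, ASV31, ASV34, ASV36, ASV37, ASV39, ASV50, ASV54, ASV55, ASV7, ASV9.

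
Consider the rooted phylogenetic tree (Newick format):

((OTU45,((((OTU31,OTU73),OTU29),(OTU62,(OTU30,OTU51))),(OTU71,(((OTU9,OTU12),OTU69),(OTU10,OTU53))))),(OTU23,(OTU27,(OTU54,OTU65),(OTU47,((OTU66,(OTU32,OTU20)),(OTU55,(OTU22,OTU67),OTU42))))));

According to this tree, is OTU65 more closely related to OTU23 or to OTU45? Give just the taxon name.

OTU23

The MRCA of OTU65 and OTU23 subtends (OTU23,(OTU27,(OTU54,OTU65),(OTU47,((OTU66,(OTU32,OTU20)),(OTU55,(OTU22,OTU67),OTU42))))) (12 taxa).
The MRCA of OTU65 and OTU45 is the root, subtending the entire tree (25 taxa).
The first is nested inside the second, so OTU65 shares a more recent common ancestor with OTU23.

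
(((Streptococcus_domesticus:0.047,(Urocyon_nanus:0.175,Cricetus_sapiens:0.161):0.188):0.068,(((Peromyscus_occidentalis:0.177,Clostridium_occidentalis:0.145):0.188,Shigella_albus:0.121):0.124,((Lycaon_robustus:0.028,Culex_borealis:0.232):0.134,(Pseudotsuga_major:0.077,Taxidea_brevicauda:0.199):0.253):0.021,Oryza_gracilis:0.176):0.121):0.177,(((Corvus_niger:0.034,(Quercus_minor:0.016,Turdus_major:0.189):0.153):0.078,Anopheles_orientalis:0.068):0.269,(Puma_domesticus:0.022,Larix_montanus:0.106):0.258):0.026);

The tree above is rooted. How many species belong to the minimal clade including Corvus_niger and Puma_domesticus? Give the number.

6

The MRCA of Corvus_niger and Puma_domesticus is the node subtending (((Corvus_niger,(Quercus_minor,Turdus_major)),Anopheles_orientalis),(Puma_domesticus,Larix_montanus)).
That clade contains 6 terminal taxa: Anopheles_orientalis, Corvus_niger, Larix_montanus, Puma_domesticus, Quercus_minor, Turdus_major.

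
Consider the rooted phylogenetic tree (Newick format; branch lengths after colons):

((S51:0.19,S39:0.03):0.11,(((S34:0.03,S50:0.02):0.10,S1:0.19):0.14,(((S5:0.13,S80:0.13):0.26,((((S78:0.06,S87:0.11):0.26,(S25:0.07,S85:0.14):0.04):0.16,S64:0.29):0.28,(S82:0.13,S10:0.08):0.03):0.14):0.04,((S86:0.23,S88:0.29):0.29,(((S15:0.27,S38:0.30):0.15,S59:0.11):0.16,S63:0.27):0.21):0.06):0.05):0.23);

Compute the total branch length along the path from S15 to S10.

The path runs S15 → … → MRCA → … → S10; the MRCA is the node subtending (((S5,S80),((((S78,S87),(S25,S85)),S64),(S82,S10))),((S86,S88),(((S15,S38),S59),S63))).
Branch lengths along that path: 0.27 + 0.15 + 0.16 + 0.21 + 0.06 + 0.04 + 0.14 + 0.03 + 0.08 = 1.14.

1.14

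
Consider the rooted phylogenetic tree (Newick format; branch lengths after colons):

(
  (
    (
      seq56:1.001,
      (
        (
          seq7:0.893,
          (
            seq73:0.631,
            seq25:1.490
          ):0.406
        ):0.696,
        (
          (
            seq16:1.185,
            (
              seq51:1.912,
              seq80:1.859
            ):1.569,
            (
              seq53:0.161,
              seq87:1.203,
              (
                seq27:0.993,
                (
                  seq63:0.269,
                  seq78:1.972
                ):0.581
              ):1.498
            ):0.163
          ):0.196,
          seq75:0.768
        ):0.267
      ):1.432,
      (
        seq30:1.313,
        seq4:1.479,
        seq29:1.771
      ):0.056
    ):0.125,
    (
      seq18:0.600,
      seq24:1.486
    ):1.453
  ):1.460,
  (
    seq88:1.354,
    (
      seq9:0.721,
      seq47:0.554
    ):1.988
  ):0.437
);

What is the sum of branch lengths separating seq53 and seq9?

6.950

The path runs seq53 → … → MRCA → … → seq9; the MRCA is the root of the tree.
Branch lengths along that path: 0.161 + 0.163 + 0.196 + 0.267 + 1.432 + 0.125 + 1.460 + 0.437 + 1.988 + 0.721 = 6.950.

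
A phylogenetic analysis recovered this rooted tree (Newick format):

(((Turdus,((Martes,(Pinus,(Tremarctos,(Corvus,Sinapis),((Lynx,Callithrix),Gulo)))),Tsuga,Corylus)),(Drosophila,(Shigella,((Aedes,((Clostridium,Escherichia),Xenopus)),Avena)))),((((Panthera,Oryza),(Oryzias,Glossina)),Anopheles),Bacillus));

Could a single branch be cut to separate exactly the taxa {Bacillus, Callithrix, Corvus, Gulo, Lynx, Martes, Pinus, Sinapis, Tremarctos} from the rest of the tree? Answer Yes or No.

No

The MRCA of the listed taxa is the root, so the smallest clade containing them is the whole tree.
That clade also contains Aedes, Anopheles, Avena, Clostridium, Corylus, Drosophila, Escherichia, Glossina, Oryza, Oryzias, Panthera, Shigella, Tsuga, Turdus, Xenopus, which are not in the proposed group, so the group is not monophyletic.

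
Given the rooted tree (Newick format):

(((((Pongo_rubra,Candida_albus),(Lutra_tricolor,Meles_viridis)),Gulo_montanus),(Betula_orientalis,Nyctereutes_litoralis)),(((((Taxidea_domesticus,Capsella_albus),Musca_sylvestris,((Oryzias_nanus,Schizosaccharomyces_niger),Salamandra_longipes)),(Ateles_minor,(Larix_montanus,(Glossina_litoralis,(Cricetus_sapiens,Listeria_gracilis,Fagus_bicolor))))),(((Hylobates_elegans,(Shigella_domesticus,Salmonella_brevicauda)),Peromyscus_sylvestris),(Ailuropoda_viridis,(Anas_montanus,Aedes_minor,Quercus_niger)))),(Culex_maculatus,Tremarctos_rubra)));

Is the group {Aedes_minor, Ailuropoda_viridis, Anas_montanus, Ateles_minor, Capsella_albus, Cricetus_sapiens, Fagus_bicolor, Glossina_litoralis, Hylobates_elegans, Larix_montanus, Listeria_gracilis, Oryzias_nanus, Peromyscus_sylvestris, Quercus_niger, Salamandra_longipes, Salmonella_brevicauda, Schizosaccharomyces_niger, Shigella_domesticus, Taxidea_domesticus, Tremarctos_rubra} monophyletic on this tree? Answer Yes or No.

The MRCA of the listed taxa subtends (((((Taxidea_domesticus,Capsella_albus),Musca_sylvestris,((Oryzias_nanus,Schizosaccharomyces_niger),Salamandra_longipes)),(Ateles_minor,(Larix_montanus,(Glossina_litoralis,(Cricetus_sapiens,Listeria_gracilis,Fagus_bicolor))))),(((Hylobates_elegans,(Shigella_domesticus,Salmonella_brevicauda)),Peromyscus_sylvestris),(Ailuropoda_viridis,(Anas_montanus,Aedes_minor,Quercus_niger)))),(Culex_maculatus,Tremarctos_rubra)).
That clade also contains Culex_maculatus, Musca_sylvestris, which are not in the proposed group, so the group is not monophyletic.

No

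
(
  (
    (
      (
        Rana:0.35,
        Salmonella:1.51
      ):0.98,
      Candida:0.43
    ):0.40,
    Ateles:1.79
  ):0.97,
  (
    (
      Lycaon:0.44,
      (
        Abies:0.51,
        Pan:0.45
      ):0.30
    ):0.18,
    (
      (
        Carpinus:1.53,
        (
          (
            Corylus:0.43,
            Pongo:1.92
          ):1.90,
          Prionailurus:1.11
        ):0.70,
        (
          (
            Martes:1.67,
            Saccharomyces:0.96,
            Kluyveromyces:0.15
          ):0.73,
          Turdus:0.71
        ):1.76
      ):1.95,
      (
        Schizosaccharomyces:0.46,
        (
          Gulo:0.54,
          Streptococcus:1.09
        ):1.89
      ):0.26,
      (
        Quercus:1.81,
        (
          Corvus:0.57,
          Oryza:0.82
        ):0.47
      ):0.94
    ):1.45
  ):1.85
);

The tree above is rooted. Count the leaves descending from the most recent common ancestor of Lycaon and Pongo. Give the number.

The MRCA of Lycaon and Pongo is the node subtending ((Lycaon,(Abies,Pan)),((Carpinus,((Corylus,Pongo),Prionailurus),((Martes,Saccharomyces,Kluyveromyces),Turdus)),(Schizosaccharomyces,(Gulo,Streptococcus)),(Quercus,(Corvus,Oryza)))).
That clade contains 17 terminal taxa: Abies, Carpinus, Corvus, Corylus, Gulo, Kluyveromyces, Lycaon, Martes, Oryza, Pan, Pongo, Prionailurus, Quercus, Saccharomyces, Schizosaccharomyces, Streptococcus, Turdus.

17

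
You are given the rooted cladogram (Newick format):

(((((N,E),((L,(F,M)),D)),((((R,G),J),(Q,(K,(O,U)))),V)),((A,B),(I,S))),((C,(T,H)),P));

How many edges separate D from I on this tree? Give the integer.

The MRCA of D and I is the node subtending ((((N,E),((L,(F,M)),D)),((((R,G),J),(Q,(K,(O,U)))),V)),((A,B),(I,S))).
From D up to that node: 4 branches. From I up to the same node: 3 branches. Total: 4 + 3 = 7.

7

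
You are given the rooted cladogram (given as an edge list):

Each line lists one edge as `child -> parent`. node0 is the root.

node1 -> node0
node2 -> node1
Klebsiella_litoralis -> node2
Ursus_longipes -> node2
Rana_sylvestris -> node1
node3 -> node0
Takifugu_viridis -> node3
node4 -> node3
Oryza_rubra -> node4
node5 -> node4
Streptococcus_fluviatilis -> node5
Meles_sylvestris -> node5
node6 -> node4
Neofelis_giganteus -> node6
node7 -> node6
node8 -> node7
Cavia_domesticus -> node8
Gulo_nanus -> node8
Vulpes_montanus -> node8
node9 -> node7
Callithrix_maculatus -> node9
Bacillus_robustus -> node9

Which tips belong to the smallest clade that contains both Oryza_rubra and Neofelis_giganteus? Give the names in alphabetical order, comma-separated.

Tracing Oryza_rubra: it sits inside (Oryza_rubra,(Streptococcus_fluviatilis,Meles_sylvestris),(Neofelis_giganteus,((Cavia_domesticus,Gulo_nanus,Vulpes_montanus),(Callithrix_maculatus,Bacillus_robustus)))).
Tracing Neofelis_giganteus: it sits inside (Neofelis_giganteus,((Cavia_domesticus,Gulo_nanus,Vulpes_montanus),(Callithrix_maculatus,Bacillus_robustus))).
The smallest clade enclosing both is (Oryza_rubra,(Streptococcus_fluviatilis,Meles_sylvestris),(Neofelis_giganteus,((Cavia_domesticus,Gulo_nanus,Vulpes_montanus),(Callithrix_maculatus,Bacillus_robustus)))); the answer is its 9 terminal taxa in alphabetical order.

Bacillus_robustus, Callithrix_maculatus, Cavia_domesticus, Gulo_nanus, Meles_sylvestris, Neofelis_giganteus, Oryza_rubra, Streptococcus_fluviatilis, Vulpes_montanus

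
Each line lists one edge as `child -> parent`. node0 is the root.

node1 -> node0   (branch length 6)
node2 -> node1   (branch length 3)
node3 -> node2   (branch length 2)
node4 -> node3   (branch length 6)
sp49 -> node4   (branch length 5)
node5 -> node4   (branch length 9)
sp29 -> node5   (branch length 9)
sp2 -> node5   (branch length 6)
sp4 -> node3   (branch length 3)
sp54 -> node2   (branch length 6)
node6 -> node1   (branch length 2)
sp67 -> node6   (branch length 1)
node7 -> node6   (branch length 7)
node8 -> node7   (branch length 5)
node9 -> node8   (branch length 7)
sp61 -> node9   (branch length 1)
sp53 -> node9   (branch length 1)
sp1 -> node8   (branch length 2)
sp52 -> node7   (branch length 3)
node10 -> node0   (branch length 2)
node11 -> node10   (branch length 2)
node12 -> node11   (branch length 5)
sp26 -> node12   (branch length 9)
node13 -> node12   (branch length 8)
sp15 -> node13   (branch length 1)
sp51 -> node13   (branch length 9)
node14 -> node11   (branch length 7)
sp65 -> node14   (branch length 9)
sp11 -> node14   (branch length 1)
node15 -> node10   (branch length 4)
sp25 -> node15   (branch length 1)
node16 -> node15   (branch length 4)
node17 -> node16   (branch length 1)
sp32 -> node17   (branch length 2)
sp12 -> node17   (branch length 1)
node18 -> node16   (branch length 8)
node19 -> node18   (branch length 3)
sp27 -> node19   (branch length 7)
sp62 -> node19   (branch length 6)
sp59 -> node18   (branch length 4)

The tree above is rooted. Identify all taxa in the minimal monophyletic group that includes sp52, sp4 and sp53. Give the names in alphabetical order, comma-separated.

Tracing sp52: it sits inside (((sp61,sp53),sp1),sp52).
Tracing sp4: it sits inside ((sp49,(sp29,sp2)),sp4).
Tracing sp53: it sits inside (sp61,sp53).
The smallest clade enclosing all 3 is ((((sp49,(sp29,sp2)),sp4),sp54),(sp67,(((sp61,sp53),sp1),sp52))); the answer is its 10 terminal taxa in alphabetical order.

sp1, sp2, sp29, sp4, sp49, sp52, sp53, sp54, sp61, sp67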